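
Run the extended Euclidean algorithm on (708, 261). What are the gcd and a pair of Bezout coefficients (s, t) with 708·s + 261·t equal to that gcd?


Euclidean algorithm on (708, 261) — divide until remainder is 0:
  708 = 2 · 261 + 186
  261 = 1 · 186 + 75
  186 = 2 · 75 + 36
  75 = 2 · 36 + 3
  36 = 12 · 3 + 0
gcd(708, 261) = 3.
Track Bezout coefficients alongside the remainders: start with r₀ = 708 = a·1 + b·0 (s = 1, t = 0) and r₁ = 261 = a·0 + b·1 (s = 0, t = 1); each new remainder r_{k+1} = r_{k-1} − q_k·r_k inherits s_{k+1} = s_{k-1} − q_k·s_k, t_{k+1} = t_{k-1} − q_k·t_k, so r_k = a·s_k + b·t_k at every step:
  q = 2: r = 186, s = 1 − 2·0 = 1, t = 0 − 2·1 = -2  (check: 708·1 + 261·(-2) = 186)
  q = 1: r = 75, s = 0 − 1·1 = -1, t = 1 − 1·(-2) = 3  (check: 708·(-1) + 261·3 = 75)
  q = 2: r = 36, s = 1 − 2·(-1) = 3, t = -2 − 2·3 = -8  (check: 708·3 + 261·(-8) = 36)
  q = 2: r = 3, s = -1 − 2·3 = -7, t = 3 − 2·(-8) = 19  (check: 708·(-7) + 261·19 = 3)
The row with r = 3 (the gcd) gives the Bezout coefficients s = -7, t = 19.
Result: 708 · (-7) + 261 · (19) = 3.

gcd(708, 261) = 3; s = -7, t = 19 (check: 708·(-7) + 261·19 = 3).


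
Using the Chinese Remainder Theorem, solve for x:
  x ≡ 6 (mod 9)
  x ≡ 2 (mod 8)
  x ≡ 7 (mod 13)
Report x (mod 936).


Moduli 9, 8, 13 are pairwise coprime; by CRT there is a unique solution modulo M = 9 · 8 · 13 = 936.
Solve pairwise, accumulating the modulus:
  Start with x ≡ 6 (mod 9).
  Combine with x ≡ 2 (mod 8): since gcd(9, 8) = 1, we get a unique residue mod 72.
    Write x = 6 + 9·t and substitute into x ≡ 2 (mod 8): 9·t ≡ 2 − 6 = -4 (mod 8).
    Reduce coefficients mod 8: 1·t ≡ 4 (mod 8).
    So t ≡ 4 (mod 8).
    Then x = 6 + 9·4 = 42, valid modulo lcm(9, 8) = 72: x ≡ 42 (mod 72).
  Combine with x ≡ 7 (mod 13): since gcd(72, 13) = 1, we get a unique residue mod 936.
    Write x = 42 + 72·t and substitute into x ≡ 7 (mod 13): 72·t ≡ 7 − 42 = -35 (mod 13).
    Reduce coefficients mod 13: 7·t ≡ 4 (mod 13).
    The inverse of 7 mod 13 is 2 (since 7·2 = 14 = 1·13 + 1), so t ≡ 2·4 = 8 ≡ 8 (mod 13).
    Then x = 42 + 72·8 = 618, valid modulo lcm(72, 13) = 936: x ≡ 618 (mod 936).
Verify: 618 mod 9 = 6 ✓, 618 mod 8 = 2 ✓, 618 mod 13 = 7 ✓.

x ≡ 618 (mod 936).


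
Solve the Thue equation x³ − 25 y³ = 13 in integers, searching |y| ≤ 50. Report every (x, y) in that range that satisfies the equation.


The equation is x³ - 25y³ = 13. For fixed y, x³ = 25·y³ + 13, so a solution requires the RHS to be a perfect cube.
Strategy: iterate y from -50 to 50, compute RHS = 25·y³ + 13, and check whether it is a (positive or negative) perfect cube.
Check small values of y:
  y = 0: RHS = 13 is not a perfect cube.
  y = 1: RHS = 38 is not a perfect cube.
  y = -1: RHS = -12 is not a perfect cube.
  y = 2: RHS = 213 is not a perfect cube.
  y = -2: RHS = -187 is not a perfect cube.
  y = 3: RHS = 688 is not a perfect cube.
  y = -3: RHS = -662 is not a perfect cube.
Continuing the search up to |y| = 50 finds no solutions either.
No (x, y) in the scanned range satisfies the equation.

No integer solutions with |y| ≤ 50.


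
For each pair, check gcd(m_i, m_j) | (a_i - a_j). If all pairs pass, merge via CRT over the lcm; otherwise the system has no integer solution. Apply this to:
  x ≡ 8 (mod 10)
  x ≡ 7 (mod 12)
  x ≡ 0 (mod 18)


Moduli 10, 12, 18 are not pairwise coprime, so CRT works modulo lcm(m_i) when all pairwise compatibility conditions hold.
Pairwise compatibility: gcd(m_i, m_j) must divide a_i - a_j for every pair.
Merge one congruence at a time:
  Start: x ≡ 8 (mod 10).
  Combine with x ≡ 7 (mod 12): gcd(10, 12) = 2, and 7 - 8 = -1 is NOT divisible by 2.
    ⇒ system is inconsistent (no integer solution).

No solution (the system is inconsistent).


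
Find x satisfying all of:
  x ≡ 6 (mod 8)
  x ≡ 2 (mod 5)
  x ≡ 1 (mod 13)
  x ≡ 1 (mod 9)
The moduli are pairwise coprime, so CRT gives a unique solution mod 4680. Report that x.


Product of moduli M = 8 · 5 · 13 · 9 = 4680.
Merge one congruence at a time:
  Start: x ≡ 6 (mod 8).
  Combine with x ≡ 2 (mod 5); new modulus lcm = 40.
    Write x = 6 + 8·t and substitute into x ≡ 2 (mod 5): 8·t ≡ 2 − 6 = -4 (mod 5).
    Reduce coefficients mod 5: 3·t ≡ 1 (mod 5).
    The inverse of 3 mod 5 is 2 (since 3·2 = 6 = 1·5 + 1), so t ≡ 2·1 = 2 ≡ 2 (mod 5).
    Then x = 6 + 8·2 = 22, valid modulo lcm(8, 5) = 40: x ≡ 22 (mod 40).
  Combine with x ≡ 1 (mod 13); new modulus lcm = 520.
    Write x = 22 + 40·t and substitute into x ≡ 1 (mod 13): 40·t ≡ 1 − 22 = -21 (mod 13).
    Reduce coefficients mod 13: 1·t ≡ 5 (mod 13).
    So t ≡ 5 (mod 13).
    Then x = 22 + 40·5 = 222, valid modulo lcm(40, 13) = 520: x ≡ 222 (mod 520).
  Combine with x ≡ 1 (mod 9); new modulus lcm = 4680.
    Write x = 222 + 520·t and substitute into x ≡ 1 (mod 9): 520·t ≡ 1 − 222 = -221 (mod 9).
    Reduce coefficients mod 9: 7·t ≡ 4 (mod 9).
    The inverse of 7 mod 9 is 4 (since 7·4 = 28 = 3·9 + 1), so t ≡ 4·4 = 16 ≡ 7 (mod 9).
    Then x = 222 + 520·7 = 3862, valid modulo lcm(520, 9) = 4680: x ≡ 3862 (mod 4680).
Verify against each original: 3862 mod 8 = 6, 3862 mod 5 = 2, 3862 mod 13 = 1, 3862 mod 9 = 1.

x ≡ 3862 (mod 4680).


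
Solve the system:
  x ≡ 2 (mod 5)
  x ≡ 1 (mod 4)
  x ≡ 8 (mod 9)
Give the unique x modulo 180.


Moduli 5, 4, 9 are pairwise coprime; by CRT there is a unique solution modulo M = 5 · 4 · 9 = 180.
Solve pairwise, accumulating the modulus:
  Start with x ≡ 2 (mod 5).
  Combine with x ≡ 1 (mod 4): since gcd(5, 4) = 1, we get a unique residue mod 20.
    Write x = 2 + 5·t and substitute into x ≡ 1 (mod 4): 5·t ≡ 1 − 2 = -1 (mod 4).
    Reduce coefficients mod 4: 1·t ≡ 3 (mod 4).
    So t ≡ 3 (mod 4).
    Then x = 2 + 5·3 = 17, valid modulo lcm(5, 4) = 20: x ≡ 17 (mod 20).
  Combine with x ≡ 8 (mod 9): since gcd(20, 9) = 1, we get a unique residue mod 180.
    Write x = 17 + 20·t and substitute into x ≡ 8 (mod 9): 20·t ≡ 8 − 17 = -9 (mod 9).
    Reduce coefficients mod 9: 2·t ≡ 0 (mod 9).
    The inverse of 2 mod 9 is 5 (since 2·5 = 10 = 1·9 + 1), so t ≡ 5·0 = 0 ≡ 0 (mod 9).
    Then x = 17 + 20·0 = 17, valid modulo lcm(20, 9) = 180: x ≡ 17 (mod 180).
Verify: 17 mod 5 = 2 ✓, 17 mod 4 = 1 ✓, 17 mod 9 = 8 ✓.

x ≡ 17 (mod 180).


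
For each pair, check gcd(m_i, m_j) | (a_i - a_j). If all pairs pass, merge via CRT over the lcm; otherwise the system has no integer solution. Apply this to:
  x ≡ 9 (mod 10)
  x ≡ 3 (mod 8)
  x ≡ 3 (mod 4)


Moduli 10, 8, 4 are not pairwise coprime, so CRT works modulo lcm(m_i) when all pairwise compatibility conditions hold.
Pairwise compatibility: gcd(m_i, m_j) must divide a_i - a_j for every pair.
Merge one congruence at a time:
  Start: x ≡ 9 (mod 10).
  Combine with x ≡ 3 (mod 8): gcd(10, 8) = 2; 3 - 9 = -6, which IS divisible by 2, so compatible.
    Write x = 9 + 10·t and substitute into x ≡ 3 (mod 8): 10·t ≡ 3 − 9 = -6 (mod 8).
    Divide the congruence (and modulus) by g = 2: 5·t ≡ -3 (mod 4).
    Reduce coefficients mod 4: 1·t ≡ 1 (mod 4).
    So t ≡ 1 (mod 4).
    Then x = 9 + 10·1 = 19, valid modulo lcm(10, 8) = 40: x ≡ 19 (mod 40).
  Combine with x ≡ 3 (mod 4): gcd(40, 4) = 4; 3 - 19 = -16, which IS divisible by 4, so compatible.
    Write x = 19 + 40·t and substitute into x ≡ 3 (mod 4): 40·t ≡ 3 − 19 = -16 (mod 4).
    Divide the congruence (and modulus) by g = 4: 10·t ≡ -4 (mod 1).
    Modulo 1 every t works; take t = 0.
    Then x = 19 + 40·0 = 19, valid modulo lcm(40, 4) = 40: x ≡ 19 (mod 40).
Verify: 19 mod 10 = 9, 19 mod 8 = 3, 19 mod 4 = 3.

x ≡ 19 (mod 40).


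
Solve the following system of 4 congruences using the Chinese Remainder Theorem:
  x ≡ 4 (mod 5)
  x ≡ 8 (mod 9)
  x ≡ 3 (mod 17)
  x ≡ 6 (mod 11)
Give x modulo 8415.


Product of moduli M = 5 · 9 · 17 · 11 = 8415.
Merge one congruence at a time:
  Start: x ≡ 4 (mod 5).
  Combine with x ≡ 8 (mod 9); new modulus lcm = 45.
    Write x = 4 + 5·t and substitute into x ≡ 8 (mod 9): 5·t ≡ 8 − 4 = 4 (mod 9).
    The inverse of 5 mod 9 is 2 (since 5·2 = 10 = 1·9 + 1), so t ≡ 2·4 = 8 ≡ 8 (mod 9).
    Then x = 4 + 5·8 = 44, valid modulo lcm(5, 9) = 45: x ≡ 44 (mod 45).
  Combine with x ≡ 3 (mod 17); new modulus lcm = 765.
    Write x = 44 + 45·t and substitute into x ≡ 3 (mod 17): 45·t ≡ 3 − 44 = -41 (mod 17).
    Reduce coefficients mod 17: 11·t ≡ 10 (mod 17).
    The inverse of 11 mod 17 is 14 (since 11·14 = 154 = 9·17 + 1), so t ≡ 14·10 = 140 ≡ 4 (mod 17).
    Then x = 44 + 45·4 = 224, valid modulo lcm(45, 17) = 765: x ≡ 224 (mod 765).
  Combine with x ≡ 6 (mod 11); new modulus lcm = 8415.
    Write x = 224 + 765·t and substitute into x ≡ 6 (mod 11): 765·t ≡ 6 − 224 = -218 (mod 11).
    Reduce coefficients mod 11: 6·t ≡ 2 (mod 11).
    The inverse of 6 mod 11 is 2 (since 6·2 = 12 = 1·11 + 1), so t ≡ 2·2 = 4 ≡ 4 (mod 11).
    Then x = 224 + 765·4 = 3284, valid modulo lcm(765, 11) = 8415: x ≡ 3284 (mod 8415).
Verify against each original: 3284 mod 5 = 4, 3284 mod 9 = 8, 3284 mod 17 = 3, 3284 mod 11 = 6.

x ≡ 3284 (mod 8415).


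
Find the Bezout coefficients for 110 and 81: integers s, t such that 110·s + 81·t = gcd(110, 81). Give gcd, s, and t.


Euclidean algorithm on (110, 81) — divide until remainder is 0:
  110 = 1 · 81 + 29
  81 = 2 · 29 + 23
  29 = 1 · 23 + 6
  23 = 3 · 6 + 5
  6 = 1 · 5 + 1
  5 = 5 · 1 + 0
gcd(110, 81) = 1.
Track Bezout coefficients alongside the remainders: start with r₀ = 110 = a·1 + b·0 (s = 1, t = 0) and r₁ = 81 = a·0 + b·1 (s = 0, t = 1); each new remainder r_{k+1} = r_{k-1} − q_k·r_k inherits s_{k+1} = s_{k-1} − q_k·s_k, t_{k+1} = t_{k-1} − q_k·t_k, so r_k = a·s_k + b·t_k at every step:
  q = 1: r = 29, s = 1 − 1·0 = 1, t = 0 − 1·1 = -1  (check: 110·1 + 81·(-1) = 29)
  q = 2: r = 23, s = 0 − 2·1 = -2, t = 1 − 2·(-1) = 3  (check: 110·(-2) + 81·3 = 23)
  q = 1: r = 6, s = 1 − 1·(-2) = 3, t = -1 − 1·3 = -4  (check: 110·3 + 81·(-4) = 6)
  q = 3: r = 5, s = -2 − 3·3 = -11, t = 3 − 3·(-4) = 15  (check: 110·(-11) + 81·15 = 5)
  q = 1: r = 1, s = 3 − 1·(-11) = 14, t = -4 − 1·15 = -19  (check: 110·14 + 81·(-19) = 1)
The row with r = 1 (the gcd) gives the Bezout coefficients s = 14, t = -19.
Result: 110 · (14) + 81 · (-19) = 1.

gcd(110, 81) = 1; s = 14, t = -19 (check: 110·14 + 81·(-19) = 1).


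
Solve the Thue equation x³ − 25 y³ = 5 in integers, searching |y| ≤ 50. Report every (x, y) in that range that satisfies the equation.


The equation is x³ - 25y³ = 5. For fixed y, x³ = 25·y³ + 5, so a solution requires the RHS to be a perfect cube.
Strategy: iterate y from -50 to 50, compute RHS = 25·y³ + 5, and check whether it is a (positive or negative) perfect cube.
Check small values of y:
  y = 0: RHS = 5 is not a perfect cube.
  y = 1: RHS = 30 is not a perfect cube.
  y = -1: RHS = -20 is not a perfect cube.
  y = 2: RHS = 205 is not a perfect cube.
  y = -2: RHS = -195 is not a perfect cube.
  y = 3: RHS = 680 is not a perfect cube.
  y = -3: RHS = -670 is not a perfect cube.
Continuing the search up to |y| = 50 finds no solutions either.
No (x, y) in the scanned range satisfies the equation.

No integer solutions with |y| ≤ 50.


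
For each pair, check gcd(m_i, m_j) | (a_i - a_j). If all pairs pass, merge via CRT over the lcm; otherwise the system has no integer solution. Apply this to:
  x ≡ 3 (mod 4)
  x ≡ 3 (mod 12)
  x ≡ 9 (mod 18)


Moduli 4, 12, 18 are not pairwise coprime, so CRT works modulo lcm(m_i) when all pairwise compatibility conditions hold.
Pairwise compatibility: gcd(m_i, m_j) must divide a_i - a_j for every pair.
Merge one congruence at a time:
  Start: x ≡ 3 (mod 4).
  Combine with x ≡ 3 (mod 12): gcd(4, 12) = 4; 3 - 3 = 0, which IS divisible by 4, so compatible.
    Write x = 3 + 4·t and substitute into x ≡ 3 (mod 12): 4·t ≡ 3 − 3 = 0 (mod 12).
    Divide the congruence (and modulus) by g = 4: 1·t ≡ 0 (mod 3).
    So t ≡ 0 (mod 3).
    Then x = 3 + 4·0 = 3, valid modulo lcm(4, 12) = 12: x ≡ 3 (mod 12).
  Combine with x ≡ 9 (mod 18): gcd(12, 18) = 6; 9 - 3 = 6, which IS divisible by 6, so compatible.
    Write x = 3 + 12·t and substitute into x ≡ 9 (mod 18): 12·t ≡ 9 − 3 = 6 (mod 18).
    Divide the congruence (and modulus) by g = 6: 2·t ≡ 1 (mod 3).
    The inverse of 2 mod 3 is 2 (since 2·2 = 4 = 1·3 + 1), so t ≡ 2·1 = 2 ≡ 2 (mod 3).
    Then x = 3 + 12·2 = 27, valid modulo lcm(12, 18) = 36: x ≡ 27 (mod 36).
Verify: 27 mod 4 = 3, 27 mod 12 = 3, 27 mod 18 = 9.

x ≡ 27 (mod 36).


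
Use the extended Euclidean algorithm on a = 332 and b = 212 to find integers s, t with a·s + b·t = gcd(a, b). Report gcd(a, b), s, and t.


Euclidean algorithm on (332, 212) — divide until remainder is 0:
  332 = 1 · 212 + 120
  212 = 1 · 120 + 92
  120 = 1 · 92 + 28
  92 = 3 · 28 + 8
  28 = 3 · 8 + 4
  8 = 2 · 4 + 0
gcd(332, 212) = 4.
Track Bezout coefficients alongside the remainders: start with r₀ = 332 = a·1 + b·0 (s = 1, t = 0) and r₁ = 212 = a·0 + b·1 (s = 0, t = 1); each new remainder r_{k+1} = r_{k-1} − q_k·r_k inherits s_{k+1} = s_{k-1} − q_k·s_k, t_{k+1} = t_{k-1} − q_k·t_k, so r_k = a·s_k + b·t_k at every step:
  q = 1: r = 120, s = 1 − 1·0 = 1, t = 0 − 1·1 = -1  (check: 332·1 + 212·(-1) = 120)
  q = 1: r = 92, s = 0 − 1·1 = -1, t = 1 − 1·(-1) = 2  (check: 332·(-1) + 212·2 = 92)
  q = 1: r = 28, s = 1 − 1·(-1) = 2, t = -1 − 1·2 = -3  (check: 332·2 + 212·(-3) = 28)
  q = 3: r = 8, s = -1 − 3·2 = -7, t = 2 − 3·(-3) = 11  (check: 332·(-7) + 212·11 = 8)
  q = 3: r = 4, s = 2 − 3·(-7) = 23, t = -3 − 3·11 = -36  (check: 332·23 + 212·(-36) = 4)
The row with r = 4 (the gcd) gives the Bezout coefficients s = 23, t = -36.
Result: 332 · (23) + 212 · (-36) = 4.

gcd(332, 212) = 4; s = 23, t = -36 (check: 332·23 + 212·(-36) = 4).


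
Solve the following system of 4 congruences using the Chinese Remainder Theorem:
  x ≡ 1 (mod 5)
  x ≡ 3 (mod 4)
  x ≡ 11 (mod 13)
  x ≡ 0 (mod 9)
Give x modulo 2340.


Product of moduli M = 5 · 4 · 13 · 9 = 2340.
Merge one congruence at a time:
  Start: x ≡ 1 (mod 5).
  Combine with x ≡ 3 (mod 4); new modulus lcm = 20.
    Write x = 1 + 5·t and substitute into x ≡ 3 (mod 4): 5·t ≡ 3 − 1 = 2 (mod 4).
    Reduce coefficients mod 4: 1·t ≡ 2 (mod 4).
    So t ≡ 2 (mod 4).
    Then x = 1 + 5·2 = 11, valid modulo lcm(5, 4) = 20: x ≡ 11 (mod 20).
  Combine with x ≡ 11 (mod 13); new modulus lcm = 260.
    Write x = 11 + 20·t and substitute into x ≡ 11 (mod 13): 20·t ≡ 11 − 11 = 0 (mod 13).
    Reduce coefficients mod 13: 7·t ≡ 0 (mod 13).
    The inverse of 7 mod 13 is 2 (since 7·2 = 14 = 1·13 + 1), so t ≡ 2·0 = 0 ≡ 0 (mod 13).
    Then x = 11 + 20·0 = 11, valid modulo lcm(20, 13) = 260: x ≡ 11 (mod 260).
  Combine with x ≡ 0 (mod 9); new modulus lcm = 2340.
    Write x = 11 + 260·t and substitute into x ≡ 0 (mod 9): 260·t ≡ 0 − 11 = -11 (mod 9).
    Reduce coefficients mod 9: 8·t ≡ 7 (mod 9).
    The inverse of 8 mod 9 is 8 (since 8·8 = 64 = 7·9 + 1), so t ≡ 8·7 = 56 ≡ 2 (mod 9).
    Then x = 11 + 260·2 = 531, valid modulo lcm(260, 9) = 2340: x ≡ 531 (mod 2340).
Verify against each original: 531 mod 5 = 1, 531 mod 4 = 3, 531 mod 13 = 11, 531 mod 9 = 0.

x ≡ 531 (mod 2340).


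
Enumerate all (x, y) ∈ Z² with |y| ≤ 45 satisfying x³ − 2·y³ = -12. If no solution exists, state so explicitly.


The equation is x³ - 2y³ = -12. For fixed y, x³ = 2·y³ − 12, so a solution requires the RHS to be a perfect cube.
Strategy: iterate y from -45 to 45, compute RHS = 2·y³ − 12, and check whether it is a (positive or negative) perfect cube.
Check small values of y:
  y = 0: RHS = -12 is not a perfect cube.
  y = 1: RHS = -10 is not a perfect cube.
  y = -1: RHS = -14 is not a perfect cube.
  y = 2: RHS = 4 is not a perfect cube.
  y = -2: RHS = -28 is not a perfect cube.
  y = 3: RHS = 42 is not a perfect cube.
  y = -3: RHS = -66 is not a perfect cube.
Continuing the search up to |y| = 45 finds no solutions either.
No (x, y) in the scanned range satisfies the equation.

No integer solutions with |y| ≤ 45.


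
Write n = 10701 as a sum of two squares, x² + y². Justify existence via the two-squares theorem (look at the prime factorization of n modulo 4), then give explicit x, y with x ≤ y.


Step 1: Factor n = 10701 = 3^2 · 29 · 41.
Step 2: Check the mod-4 condition on each prime factor: 3 ≡ 3 (mod 4), exponent 2 (must be even); 29 ≡ 1 (mod 4), exponent 1; 41 ≡ 1 (mod 4), exponent 1.
All primes ≡ 3 (mod 4) appear to even exponent (or don't appear), so by the two-squares theorem n IS expressible as a sum of two squares.
Step 3: Build a representation. Group n = k² · m with k = 3 and m = 29 · 41 = 1189 (a product of primes ≡ 1 (mod 4)); a representation of m scales to one of n via (k·x)² + (k·y)² = k²(x² + y²). Each prime p ≡ 1 (mod 4) is itself a sum of two squares; find a² by testing p − a² for a perfect square:
  29: 29 − 1² = 28, 29 − 2² = 25 = 5² ⇒ 29 = 2² + 5².
  41: 41 − 1² = 40, 41 − 2² = 37, 41 − 3² = 32, 41 − 4² = 25 = 5² ⇒ 41 = 4² + 5².
  Combine using the Brahmagupta–Fibonacci identity (a² + b²)(c² + d²) = (ac − bd)² + (ad + bc)² = (ac + bd)² + (ad − bc)²:
  29 · 41 = 1189: from (2² + 5²)(4² + 5²), take (2·4 − 5·5, 2·5 + 5·4) = (8 − 25, 10 + 20) = (-17, 30); dropping signs (only squares matter) gives (17, 30); check 17² + 30² = 289 + 900 = 1189 ✓.
  Scale by k = 3: (3·17, 3·30) = (51, 90).
Step 4: Order so x ≤ y and verify: 51² + 90² = 2601 + 8100 = 10701 = n. ✓

n = 10701 = 51² + 90² (one valid representation with x ≤ y).


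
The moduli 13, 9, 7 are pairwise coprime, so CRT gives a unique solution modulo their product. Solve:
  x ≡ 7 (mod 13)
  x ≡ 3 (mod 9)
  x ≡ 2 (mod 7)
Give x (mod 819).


Moduli 13, 9, 7 are pairwise coprime; by CRT there is a unique solution modulo M = 13 · 9 · 7 = 819.
Solve pairwise, accumulating the modulus:
  Start with x ≡ 7 (mod 13).
  Combine with x ≡ 3 (mod 9): since gcd(13, 9) = 1, we get a unique residue mod 117.
    Write x = 7 + 13·t and substitute into x ≡ 3 (mod 9): 13·t ≡ 3 − 7 = -4 (mod 9).
    Reduce coefficients mod 9: 4·t ≡ 5 (mod 9).
    The inverse of 4 mod 9 is 7 (since 4·7 = 28 = 3·9 + 1), so t ≡ 7·5 = 35 ≡ 8 (mod 9).
    Then x = 7 + 13·8 = 111, valid modulo lcm(13, 9) = 117: x ≡ 111 (mod 117).
  Combine with x ≡ 2 (mod 7): since gcd(117, 7) = 1, we get a unique residue mod 819.
    Write x = 111 + 117·t and substitute into x ≡ 2 (mod 7): 117·t ≡ 2 − 111 = -109 (mod 7).
    Reduce coefficients mod 7: 5·t ≡ 3 (mod 7).
    The inverse of 5 mod 7 is 3 (since 5·3 = 15 = 2·7 + 1), so t ≡ 3·3 = 9 ≡ 2 (mod 7).
    Then x = 111 + 117·2 = 345, valid modulo lcm(117, 7) = 819: x ≡ 345 (mod 819).
Verify: 345 mod 13 = 7 ✓, 345 mod 9 = 3 ✓, 345 mod 7 = 2 ✓.

x ≡ 345 (mod 819).


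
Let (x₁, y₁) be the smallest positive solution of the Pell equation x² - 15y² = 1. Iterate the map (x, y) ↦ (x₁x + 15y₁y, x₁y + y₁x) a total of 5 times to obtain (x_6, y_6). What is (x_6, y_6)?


Step 1: Find the fundamental solution (x₁, y₁) of x² - 15y² = 1.
  Expand √15 as a continued fraction. a₀ = ⌊√15⌋ = 3; iterate m_{k+1} = d_k·a_k − m_k, d_{k+1} = (15 − m_{k+1}²)/d_k, a_{k+1} = ⌊(a₀ + m_{k+1})/d_{k+1}⌋ (starting m₀ = 0, d₀ = 1), with convergents p_k = a_k·p_{k-1} + p_{k-2}, q_k = a_k·q_{k-1} + q_{k-2} (p₋₁ = 1, q₋₁ = 0):
  k = 0: a₀ = 3; p₀/q₀ = 3/1; p₀² − 15·q₀² = 9 − 15 = -6.
  k = 1: m = 3, d = 6, a = ⌊(3 + 3)/6⌋ = 1; p/q = (1·3 + 1)/(1·1 + 0) = 4/1; p² − 15·q² = 16 − 15 = 1.
  The first convergent with p² − 15·q² = 1 gives the fundamental solution (x₁, y₁) = (4, 1).
Step 2: Apply the recurrence (x_{n+1}, y_{n+1}) = (x₁x_n + 15y₁y_n, x₁y_n + y₁x_n) repeatedly.
  From (x_1, y_1) = (4, 1): x_2 = 4·4 + 15·1·1 = 31; y_2 = 4·1 + 1·4 = 8.
  From (x_2, y_2) = (31, 8): x_3 = 4·31 + 15·1·8 = 244; y_3 = 4·8 + 1·31 = 63.
  From (x_3, y_3) = (244, 63): x_4 = 4·244 + 15·1·63 = 1921; y_4 = 4·63 + 1·244 = 496.
  From (x_4, y_4) = (1921, 496): x_5 = 4·1921 + 15·1·496 = 15124; y_5 = 4·496 + 1·1921 = 3905.
  From (x_5, y_5) = (15124, 3905): x_6 = 4·15124 + 15·1·3905 = 119071; y_6 = 4·3905 + 1·15124 = 30744.
Step 3: Verify x_6² - 15·y_6² = 14177903041 - 14177903040 = 1 (should be 1). ✓

(x_1, y_1) = (4, 1); (x_6, y_6) = (119071, 30744).


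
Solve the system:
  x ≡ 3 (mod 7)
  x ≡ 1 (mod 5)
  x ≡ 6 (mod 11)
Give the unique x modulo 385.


Moduli 7, 5, 11 are pairwise coprime; by CRT there is a unique solution modulo M = 7 · 5 · 11 = 385.
Solve pairwise, accumulating the modulus:
  Start with x ≡ 3 (mod 7).
  Combine with x ≡ 1 (mod 5): since gcd(7, 5) = 1, we get a unique residue mod 35.
    Write x = 3 + 7·t and substitute into x ≡ 1 (mod 5): 7·t ≡ 1 − 3 = -2 (mod 5).
    Reduce coefficients mod 5: 2·t ≡ 3 (mod 5).
    The inverse of 2 mod 5 is 3 (since 2·3 = 6 = 1·5 + 1), so t ≡ 3·3 = 9 ≡ 4 (mod 5).
    Then x = 3 + 7·4 = 31, valid modulo lcm(7, 5) = 35: x ≡ 31 (mod 35).
  Combine with x ≡ 6 (mod 11): since gcd(35, 11) = 1, we get a unique residue mod 385.
    Write x = 31 + 35·t and substitute into x ≡ 6 (mod 11): 35·t ≡ 6 − 31 = -25 (mod 11).
    Reduce coefficients mod 11: 2·t ≡ 8 (mod 11).
    The inverse of 2 mod 11 is 6 (since 2·6 = 12 = 1·11 + 1), so t ≡ 6·8 = 48 ≡ 4 (mod 11).
    Then x = 31 + 35·4 = 171, valid modulo lcm(35, 11) = 385: x ≡ 171 (mod 385).
Verify: 171 mod 7 = 3 ✓, 171 mod 5 = 1 ✓, 171 mod 11 = 6 ✓.

x ≡ 171 (mod 385).


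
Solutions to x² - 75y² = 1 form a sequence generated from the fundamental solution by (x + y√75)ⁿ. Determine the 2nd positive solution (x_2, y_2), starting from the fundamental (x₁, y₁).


Step 1: Find the fundamental solution (x₁, y₁) of x² - 75y² = 1.
  Expand √75 as a continued fraction. a₀ = ⌊√75⌋ = 8; iterate m_{k+1} = d_k·a_k − m_k, d_{k+1} = (75 − m_{k+1}²)/d_k, a_{k+1} = ⌊(a₀ + m_{k+1})/d_{k+1}⌋ (starting m₀ = 0, d₀ = 1), with convergents p_k = a_k·p_{k-1} + p_{k-2}, q_k = a_k·q_{k-1} + q_{k-2} (p₋₁ = 1, q₋₁ = 0):
  k = 0: a₀ = 8; p₀/q₀ = 8/1; p₀² − 75·q₀² = 64 − 75 = -11.
  k = 1: m = 8, d = 11, a = ⌊(8 + 8)/11⌋ = 1; p/q = (1·8 + 1)/(1·1 + 0) = 9/1; p² − 75·q² = 81 − 75 = 6.
  k = 2: m = 3, d = 6, a = ⌊(8 + 3)/6⌋ = 1; p/q = (1·9 + 8)/(1·1 + 1) = 17/2; p² − 75·q² = 289 − 300 = -11.
  k = 3: m = 3, d = 11, a = ⌊(8 + 3)/11⌋ = 1; p/q = (1·17 + 9)/(1·2 + 1) = 26/3; p² − 75·q² = 676 − 675 = 1.
  The first convergent with p² − 75·q² = 1 gives the fundamental solution (x₁, y₁) = (26, 3).
Step 2: Apply the recurrence (x_{n+1}, y_{n+1}) = (x₁x_n + 75y₁y_n, x₁y_n + y₁x_n) repeatedly.
  From (x_1, y_1) = (26, 3): x_2 = 26·26 + 75·3·3 = 1351; y_2 = 26·3 + 3·26 = 156.
Step 3: Verify x_2² - 75·y_2² = 1825201 - 1825200 = 1 (should be 1). ✓

(x_1, y_1) = (26, 3); (x_2, y_2) = (1351, 156).


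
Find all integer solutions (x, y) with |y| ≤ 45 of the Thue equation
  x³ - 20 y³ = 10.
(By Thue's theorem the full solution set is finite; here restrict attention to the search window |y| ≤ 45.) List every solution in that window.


The equation is x³ - 20y³ = 10. For fixed y, x³ = 20·y³ + 10, so a solution requires the RHS to be a perfect cube.
Strategy: iterate y from -45 to 45, compute RHS = 20·y³ + 10, and check whether it is a (positive or negative) perfect cube.
Check small values of y:
  y = 0: RHS = 10 is not a perfect cube.
  y = 1: RHS = 30 is not a perfect cube.
  y = -1: RHS = -10 is not a perfect cube.
  y = 2: RHS = 170 is not a perfect cube.
  y = -2: RHS = -150 is not a perfect cube.
  y = 3: RHS = 550 is not a perfect cube.
  y = -3: RHS = -530 is not a perfect cube.
Continuing the search up to |y| = 45 finds no solutions either.
No (x, y) in the scanned range satisfies the equation.

No integer solutions with |y| ≤ 45.


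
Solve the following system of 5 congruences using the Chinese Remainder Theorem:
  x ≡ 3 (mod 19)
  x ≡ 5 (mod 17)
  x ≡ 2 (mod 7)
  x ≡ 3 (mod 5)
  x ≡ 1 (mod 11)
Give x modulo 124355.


Product of moduli M = 19 · 17 · 7 · 5 · 11 = 124355.
Merge one congruence at a time:
  Start: x ≡ 3 (mod 19).
  Combine with x ≡ 5 (mod 17); new modulus lcm = 323.
    Write x = 3 + 19·t and substitute into x ≡ 5 (mod 17): 19·t ≡ 5 − 3 = 2 (mod 17).
    Reduce coefficients mod 17: 2·t ≡ 2 (mod 17).
    The inverse of 2 mod 17 is 9 (since 2·9 = 18 = 1·17 + 1), so t ≡ 9·2 = 18 ≡ 1 (mod 17).
    Then x = 3 + 19·1 = 22, valid modulo lcm(19, 17) = 323: x ≡ 22 (mod 323).
  Combine with x ≡ 2 (mod 7); new modulus lcm = 2261.
    Write x = 22 + 323·t and substitute into x ≡ 2 (mod 7): 323·t ≡ 2 − 22 = -20 (mod 7).
    Reduce coefficients mod 7: 1·t ≡ 1 (mod 7).
    So t ≡ 1 (mod 7).
    Then x = 22 + 323·1 = 345, valid modulo lcm(323, 7) = 2261: x ≡ 345 (mod 2261).
  Combine with x ≡ 3 (mod 5); new modulus lcm = 11305.
    Write x = 345 + 2261·t and substitute into x ≡ 3 (mod 5): 2261·t ≡ 3 − 345 = -342 (mod 5).
    Reduce coefficients mod 5: 1·t ≡ 3 (mod 5).
    So t ≡ 3 (mod 5).
    Then x = 345 + 2261·3 = 7128, valid modulo lcm(2261, 5) = 11305: x ≡ 7128 (mod 11305).
  Combine with x ≡ 1 (mod 11); new modulus lcm = 124355.
    Write x = 7128 + 11305·t and substitute into x ≡ 1 (mod 11): 11305·t ≡ 1 − 7128 = -7127 (mod 11).
    Reduce coefficients mod 11: 8·t ≡ 1 (mod 11).
    The inverse of 8 mod 11 is 7 (since 8·7 = 56 = 5·11 + 1), so t ≡ 7·1 = 7 ≡ 7 (mod 11).
    Then x = 7128 + 11305·7 = 86263, valid modulo lcm(11305, 11) = 124355: x ≡ 86263 (mod 124355).
Verify against each original: 86263 mod 19 = 3, 86263 mod 17 = 5, 86263 mod 7 = 2, 86263 mod 5 = 3, 86263 mod 11 = 1.

x ≡ 86263 (mod 124355).


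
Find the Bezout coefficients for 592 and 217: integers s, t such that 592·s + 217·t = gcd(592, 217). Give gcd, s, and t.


Euclidean algorithm on (592, 217) — divide until remainder is 0:
  592 = 2 · 217 + 158
  217 = 1 · 158 + 59
  158 = 2 · 59 + 40
  59 = 1 · 40 + 19
  40 = 2 · 19 + 2
  19 = 9 · 2 + 1
  2 = 2 · 1 + 0
gcd(592, 217) = 1.
Track Bezout coefficients alongside the remainders: start with r₀ = 592 = a·1 + b·0 (s = 1, t = 0) and r₁ = 217 = a·0 + b·1 (s = 0, t = 1); each new remainder r_{k+1} = r_{k-1} − q_k·r_k inherits s_{k+1} = s_{k-1} − q_k·s_k, t_{k+1} = t_{k-1} − q_k·t_k, so r_k = a·s_k + b·t_k at every step:
  q = 2: r = 158, s = 1 − 2·0 = 1, t = 0 − 2·1 = -2  (check: 592·1 + 217·(-2) = 158)
  q = 1: r = 59, s = 0 − 1·1 = -1, t = 1 − 1·(-2) = 3  (check: 592·(-1) + 217·3 = 59)
  q = 2: r = 40, s = 1 − 2·(-1) = 3, t = -2 − 2·3 = -8  (check: 592·3 + 217·(-8) = 40)
  q = 1: r = 19, s = -1 − 1·3 = -4, t = 3 − 1·(-8) = 11  (check: 592·(-4) + 217·11 = 19)
  q = 2: r = 2, s = 3 − 2·(-4) = 11, t = -8 − 2·11 = -30  (check: 592·11 + 217·(-30) = 2)
  q = 9: r = 1, s = -4 − 9·11 = -103, t = 11 − 9·(-30) = 281  (check: 592·(-103) + 217·281 = 1)
The row with r = 1 (the gcd) gives the Bezout coefficients s = -103, t = 281.
Result: 592 · (-103) + 217 · (281) = 1.

gcd(592, 217) = 1; s = -103, t = 281 (check: 592·(-103) + 217·281 = 1).


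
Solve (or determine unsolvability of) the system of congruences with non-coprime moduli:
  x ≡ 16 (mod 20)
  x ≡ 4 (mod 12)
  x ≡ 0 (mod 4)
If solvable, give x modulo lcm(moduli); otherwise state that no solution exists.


Moduli 20, 12, 4 are not pairwise coprime, so CRT works modulo lcm(m_i) when all pairwise compatibility conditions hold.
Pairwise compatibility: gcd(m_i, m_j) must divide a_i - a_j for every pair.
Merge one congruence at a time:
  Start: x ≡ 16 (mod 20).
  Combine with x ≡ 4 (mod 12): gcd(20, 12) = 4; 4 - 16 = -12, which IS divisible by 4, so compatible.
    Write x = 16 + 20·t and substitute into x ≡ 4 (mod 12): 20·t ≡ 4 − 16 = -12 (mod 12).
    Divide the congruence (and modulus) by g = 4: 5·t ≡ -3 (mod 3).
    Reduce coefficients mod 3: 2·t ≡ 0 (mod 3).
    The inverse of 2 mod 3 is 2 (since 2·2 = 4 = 1·3 + 1), so t ≡ 2·0 = 0 ≡ 0 (mod 3).
    Then x = 16 + 20·0 = 16, valid modulo lcm(20, 12) = 60: x ≡ 16 (mod 60).
  Combine with x ≡ 0 (mod 4): gcd(60, 4) = 4; 0 - 16 = -16, which IS divisible by 4, so compatible.
    Write x = 16 + 60·t and substitute into x ≡ 0 (mod 4): 60·t ≡ 0 − 16 = -16 (mod 4).
    Divide the congruence (and modulus) by g = 4: 15·t ≡ -4 (mod 1).
    Modulo 1 every t works; take t = 0.
    Then x = 16 + 60·0 = 16, valid modulo lcm(60, 4) = 60: x ≡ 16 (mod 60).
Verify: 16 mod 20 = 16, 16 mod 12 = 4, 16 mod 4 = 0.

x ≡ 16 (mod 60).


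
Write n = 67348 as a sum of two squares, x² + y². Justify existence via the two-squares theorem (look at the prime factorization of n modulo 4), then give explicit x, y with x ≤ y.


Step 1: Factor n = 67348 = 2^2 · 113 · 149.
Step 2: Check the mod-4 condition on each prime factor: 2 = 2 (special); 113 ≡ 1 (mod 4), exponent 1; 149 ≡ 1 (mod 4), exponent 1.
All primes ≡ 3 (mod 4) appear to even exponent (or don't appear), so by the two-squares theorem n IS expressible as a sum of two squares.
Step 3: Build a representation. Group n = k² · m with k = 2 and m = 113 · 149 = 16837 (a product of primes ≡ 1 (mod 4)); a representation of m scales to one of n via (k·x)² + (k·y)² = k²(x² + y²). Each prime p ≡ 1 (mod 4) is itself a sum of two squares; find a² by testing p − a² for a perfect square:
  113: 113 − 1² = 112, 113 − 2² = 109, 113 − 3² = 104, 113 − 4² = 97, 113 − 5² = 88, 113 − 6² = 77, 113 − 7² = 64 = 8² ⇒ 113 = 7² + 8².
  149: 149 − 1² = 148, 149 − 2² = 145, 149 − 3² = 140, 149 − 4² = 133, 149 − 5² = 124, 149 − 6² = 113, 149 − 7² = 100 = 10² ⇒ 149 = 7² + 10².
  Combine using the Brahmagupta–Fibonacci identity (a² + b²)(c² + d²) = (ac − bd)² + (ad + bc)² = (ac + bd)² + (ad − bc)²:
  113 · 149 = 16837: from (7² + 8²)(7² + 10²), take (7·7 − 8·10, 7·10 + 8·7) = (49 − 80, 70 + 56) = (-31, 126); dropping signs (only squares matter) gives (31, 126); check 31² + 126² = 961 + 15876 = 16837 ✓.
  Scale by k = 2: (2·31, 2·126) = (62, 252).
Step 4: Order so x ≤ y and verify: 62² + 252² = 3844 + 63504 = 67348 = n. ✓

n = 67348 = 62² + 252² (one valid representation with x ≤ y).


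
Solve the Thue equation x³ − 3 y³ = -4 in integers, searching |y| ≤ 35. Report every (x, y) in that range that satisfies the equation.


The equation is x³ - 3y³ = -4. For fixed y, x³ = 3·y³ − 4, so a solution requires the RHS to be a perfect cube.
Strategy: iterate y from -35 to 35, compute RHS = 3·y³ − 4, and check whether it is a (positive or negative) perfect cube.
Check small values of y:
  y = 0: RHS = -4 is not a perfect cube.
  y = 1: RHS = -1 = (-1)³ ⇒ x = -1 works.
  y = -1: RHS = -7 is not a perfect cube.
  y = 2: RHS = 20 is not a perfect cube.
  y = -2: RHS = -28 is not a perfect cube.
  y = 3: RHS = 77 is not a perfect cube.
  y = -3: RHS = -85 is not a perfect cube.
Continuing the search up to |y| = 35 finds no further solutions beyond those listed.
Collected solutions: (-1, 1).

Solutions (with |y| ≤ 35): (-1, 1).


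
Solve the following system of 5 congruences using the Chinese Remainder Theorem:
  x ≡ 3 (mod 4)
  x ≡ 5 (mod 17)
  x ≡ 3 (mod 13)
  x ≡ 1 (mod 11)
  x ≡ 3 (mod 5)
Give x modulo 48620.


Product of moduli M = 4 · 17 · 13 · 11 · 5 = 48620.
Merge one congruence at a time:
  Start: x ≡ 3 (mod 4).
  Combine with x ≡ 5 (mod 17); new modulus lcm = 68.
    Write x = 3 + 4·t and substitute into x ≡ 5 (mod 17): 4·t ≡ 5 − 3 = 2 (mod 17).
    The inverse of 4 mod 17 is 13 (since 4·13 = 52 = 3·17 + 1), so t ≡ 13·2 = 26 ≡ 9 (mod 17).
    Then x = 3 + 4·9 = 39, valid modulo lcm(4, 17) = 68: x ≡ 39 (mod 68).
  Combine with x ≡ 3 (mod 13); new modulus lcm = 884.
    Write x = 39 + 68·t and substitute into x ≡ 3 (mod 13): 68·t ≡ 3 − 39 = -36 (mod 13).
    Reduce coefficients mod 13: 3·t ≡ 3 (mod 13).
    The inverse of 3 mod 13 is 9 (since 3·9 = 27 = 2·13 + 1), so t ≡ 9·3 = 27 ≡ 1 (mod 13).
    Then x = 39 + 68·1 = 107, valid modulo lcm(68, 13) = 884: x ≡ 107 (mod 884).
  Combine with x ≡ 1 (mod 11); new modulus lcm = 9724.
    Write x = 107 + 884·t and substitute into x ≡ 1 (mod 11): 884·t ≡ 1 − 107 = -106 (mod 11).
    Reduce coefficients mod 11: 4·t ≡ 4 (mod 11).
    The inverse of 4 mod 11 is 3 (since 4·3 = 12 = 1·11 + 1), so t ≡ 3·4 = 12 ≡ 1 (mod 11).
    Then x = 107 + 884·1 = 991, valid modulo lcm(884, 11) = 9724: x ≡ 991 (mod 9724).
  Combine with x ≡ 3 (mod 5); new modulus lcm = 48620.
    Write x = 991 + 9724·t and substitute into x ≡ 3 (mod 5): 9724·t ≡ 3 − 991 = -988 (mod 5).
    Reduce coefficients mod 5: 4·t ≡ 2 (mod 5).
    The inverse of 4 mod 5 is 4 (since 4·4 = 16 = 3·5 + 1), so t ≡ 4·2 = 8 ≡ 3 (mod 5).
    Then x = 991 + 9724·3 = 30163, valid modulo lcm(9724, 5) = 48620: x ≡ 30163 (mod 48620).
Verify against each original: 30163 mod 4 = 3, 30163 mod 17 = 5, 30163 mod 13 = 3, 30163 mod 11 = 1, 30163 mod 5 = 3.

x ≡ 30163 (mod 48620).


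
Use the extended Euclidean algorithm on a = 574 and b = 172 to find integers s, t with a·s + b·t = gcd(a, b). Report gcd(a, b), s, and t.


Euclidean algorithm on (574, 172) — divide until remainder is 0:
  574 = 3 · 172 + 58
  172 = 2 · 58 + 56
  58 = 1 · 56 + 2
  56 = 28 · 2 + 0
gcd(574, 172) = 2.
Track Bezout coefficients alongside the remainders: start with r₀ = 574 = a·1 + b·0 (s = 1, t = 0) and r₁ = 172 = a·0 + b·1 (s = 0, t = 1); each new remainder r_{k+1} = r_{k-1} − q_k·r_k inherits s_{k+1} = s_{k-1} − q_k·s_k, t_{k+1} = t_{k-1} − q_k·t_k, so r_k = a·s_k + b·t_k at every step:
  q = 3: r = 58, s = 1 − 3·0 = 1, t = 0 − 3·1 = -3  (check: 574·1 + 172·(-3) = 58)
  q = 2: r = 56, s = 0 − 2·1 = -2, t = 1 − 2·(-3) = 7  (check: 574·(-2) + 172·7 = 56)
  q = 1: r = 2, s = 1 − 1·(-2) = 3, t = -3 − 1·7 = -10  (check: 574·3 + 172·(-10) = 2)
The row with r = 2 (the gcd) gives the Bezout coefficients s = 3, t = -10.
Result: 574 · (3) + 172 · (-10) = 2.

gcd(574, 172) = 2; s = 3, t = -10 (check: 574·3 + 172·(-10) = 2).


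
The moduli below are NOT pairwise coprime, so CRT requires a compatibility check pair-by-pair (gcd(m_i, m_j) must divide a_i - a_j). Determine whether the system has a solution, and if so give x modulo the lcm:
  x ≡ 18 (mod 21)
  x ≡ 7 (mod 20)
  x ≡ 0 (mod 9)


Moduli 21, 20, 9 are not pairwise coprime, so CRT works modulo lcm(m_i) when all pairwise compatibility conditions hold.
Pairwise compatibility: gcd(m_i, m_j) must divide a_i - a_j for every pair.
Merge one congruence at a time:
  Start: x ≡ 18 (mod 21).
  Combine with x ≡ 7 (mod 20): gcd(21, 20) = 1; 7 - 18 = -11, which IS divisible by 1, so compatible.
    Write x = 18 + 21·t and substitute into x ≡ 7 (mod 20): 21·t ≡ 7 − 18 = -11 (mod 20).
    Reduce coefficients mod 20: 1·t ≡ 9 (mod 20).
    So t ≡ 9 (mod 20).
    Then x = 18 + 21·9 = 207, valid modulo lcm(21, 20) = 420: x ≡ 207 (mod 420).
  Combine with x ≡ 0 (mod 9): gcd(420, 9) = 3; 0 - 207 = -207, which IS divisible by 3, so compatible.
    Write x = 207 + 420·t and substitute into x ≡ 0 (mod 9): 420·t ≡ 0 − 207 = -207 (mod 9).
    Divide the congruence (and modulus) by g = 3: 140·t ≡ -69 (mod 3).
    Reduce coefficients mod 3: 2·t ≡ 0 (mod 3).
    The inverse of 2 mod 3 is 2 (since 2·2 = 4 = 1·3 + 1), so t ≡ 2·0 = 0 ≡ 0 (mod 3).
    Then x = 207 + 420·0 = 207, valid modulo lcm(420, 9) = 1260: x ≡ 207 (mod 1260).
Verify: 207 mod 21 = 18, 207 mod 20 = 7, 207 mod 9 = 0.

x ≡ 207 (mod 1260).


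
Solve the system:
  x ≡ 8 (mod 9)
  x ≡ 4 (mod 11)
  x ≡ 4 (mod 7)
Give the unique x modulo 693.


Moduli 9, 11, 7 are pairwise coprime; by CRT there is a unique solution modulo M = 9 · 11 · 7 = 693.
Solve pairwise, accumulating the modulus:
  Start with x ≡ 8 (mod 9).
  Combine with x ≡ 4 (mod 11): since gcd(9, 11) = 1, we get a unique residue mod 99.
    Write x = 8 + 9·t and substitute into x ≡ 4 (mod 11): 9·t ≡ 4 − 8 = -4 (mod 11).
    Reduce coefficients mod 11: 9·t ≡ 7 (mod 11).
    The inverse of 9 mod 11 is 5 (since 9·5 = 45 = 4·11 + 1), so t ≡ 5·7 = 35 ≡ 2 (mod 11).
    Then x = 8 + 9·2 = 26, valid modulo lcm(9, 11) = 99: x ≡ 26 (mod 99).
  Combine with x ≡ 4 (mod 7): since gcd(99, 7) = 1, we get a unique residue mod 693.
    Write x = 26 + 99·t and substitute into x ≡ 4 (mod 7): 99·t ≡ 4 − 26 = -22 (mod 7).
    Reduce coefficients mod 7: 1·t ≡ 6 (mod 7).
    So t ≡ 6 (mod 7).
    Then x = 26 + 99·6 = 620, valid modulo lcm(99, 7) = 693: x ≡ 620 (mod 693).
Verify: 620 mod 9 = 8 ✓, 620 mod 11 = 4 ✓, 620 mod 7 = 4 ✓.

x ≡ 620 (mod 693).


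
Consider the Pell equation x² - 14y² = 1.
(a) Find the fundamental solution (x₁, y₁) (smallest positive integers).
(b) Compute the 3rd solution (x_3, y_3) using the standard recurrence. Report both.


Step 1: Find the fundamental solution (x₁, y₁) of x² - 14y² = 1.
  Expand √14 as a continued fraction. a₀ = ⌊√14⌋ = 3; iterate m_{k+1} = d_k·a_k − m_k, d_{k+1} = (14 − m_{k+1}²)/d_k, a_{k+1} = ⌊(a₀ + m_{k+1})/d_{k+1}⌋ (starting m₀ = 0, d₀ = 1), with convergents p_k = a_k·p_{k-1} + p_{k-2}, q_k = a_k·q_{k-1} + q_{k-2} (p₋₁ = 1, q₋₁ = 0):
  k = 0: a₀ = 3; p₀/q₀ = 3/1; p₀² − 14·q₀² = 9 − 14 = -5.
  k = 1: m = 3, d = 5, a = ⌊(3 + 3)/5⌋ = 1; p/q = (1·3 + 1)/(1·1 + 0) = 4/1; p² − 14·q² = 16 − 14 = 2.
  k = 2: m = 2, d = 2, a = ⌊(3 + 2)/2⌋ = 2; p/q = (2·4 + 3)/(2·1 + 1) = 11/3; p² − 14·q² = 121 − 126 = -5.
  k = 3: m = 2, d = 5, a = ⌊(3 + 2)/5⌋ = 1; p/q = (1·11 + 4)/(1·3 + 1) = 15/4; p² − 14·q² = 225 − 224 = 1.
  The first convergent with p² − 14·q² = 1 gives the fundamental solution (x₁, y₁) = (15, 4).
Step 2: Apply the recurrence (x_{n+1}, y_{n+1}) = (x₁x_n + 14y₁y_n, x₁y_n + y₁x_n) repeatedly.
  From (x_1, y_1) = (15, 4): x_2 = 15·15 + 14·4·4 = 449; y_2 = 15·4 + 4·15 = 120.
  From (x_2, y_2) = (449, 120): x_3 = 15·449 + 14·4·120 = 13455; y_3 = 15·120 + 4·449 = 3596.
Step 3: Verify x_3² - 14·y_3² = 181037025 - 181037024 = 1 (should be 1). ✓

(x_1, y_1) = (15, 4); (x_3, y_3) = (13455, 3596).


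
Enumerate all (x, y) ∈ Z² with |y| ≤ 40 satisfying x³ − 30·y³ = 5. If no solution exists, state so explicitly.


The equation is x³ - 30y³ = 5. For fixed y, x³ = 30·y³ + 5, so a solution requires the RHS to be a perfect cube.
Strategy: iterate y from -40 to 40, compute RHS = 30·y³ + 5, and check whether it is a (positive or negative) perfect cube.
Check small values of y:
  y = 0: RHS = 5 is not a perfect cube.
  y = 1: RHS = 35 is not a perfect cube.
  y = -1: RHS = -25 is not a perfect cube.
  y = 2: RHS = 245 is not a perfect cube.
  y = -2: RHS = -235 is not a perfect cube.
  y = 3: RHS = 815 is not a perfect cube.
  y = -3: RHS = -805 is not a perfect cube.
Continuing the search up to |y| = 40 finds no solutions either.
No (x, y) in the scanned range satisfies the equation.

No integer solutions with |y| ≤ 40.


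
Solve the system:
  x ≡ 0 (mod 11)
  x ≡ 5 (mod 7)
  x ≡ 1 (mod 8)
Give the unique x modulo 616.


Moduli 11, 7, 8 are pairwise coprime; by CRT there is a unique solution modulo M = 11 · 7 · 8 = 616.
Solve pairwise, accumulating the modulus:
  Start with x ≡ 0 (mod 11).
  Combine with x ≡ 5 (mod 7): since gcd(11, 7) = 1, we get a unique residue mod 77.
    Write x = 0 + 11·t and substitute into x ≡ 5 (mod 7): 11·t ≡ 5 − 0 = 5 (mod 7).
    Reduce coefficients mod 7: 4·t ≡ 5 (mod 7).
    The inverse of 4 mod 7 is 2 (since 4·2 = 8 = 1·7 + 1), so t ≡ 2·5 = 10 ≡ 3 (mod 7).
    Then x = 0 + 11·3 = 33, valid modulo lcm(11, 7) = 77: x ≡ 33 (mod 77).
  Combine with x ≡ 1 (mod 8): since gcd(77, 8) = 1, we get a unique residue mod 616.
    Write x = 33 + 77·t and substitute into x ≡ 1 (mod 8): 77·t ≡ 1 − 33 = -32 (mod 8).
    Reduce coefficients mod 8: 5·t ≡ 0 (mod 8).
    The inverse of 5 mod 8 is 5 (since 5·5 = 25 = 3·8 + 1), so t ≡ 5·0 = 0 ≡ 0 (mod 8).
    Then x = 33 + 77·0 = 33, valid modulo lcm(77, 8) = 616: x ≡ 33 (mod 616).
Verify: 33 mod 11 = 0 ✓, 33 mod 7 = 5 ✓, 33 mod 8 = 1 ✓.

x ≡ 33 (mod 616).
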